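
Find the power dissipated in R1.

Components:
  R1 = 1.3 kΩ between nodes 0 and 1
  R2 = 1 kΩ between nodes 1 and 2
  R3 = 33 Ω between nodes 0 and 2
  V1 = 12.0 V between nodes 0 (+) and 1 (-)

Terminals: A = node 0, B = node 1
Nodal analysis, taking node 1 as the 0 V reference.
Source V1 fixes V_0 = 12 V.
KCL at each unknown node (sum of currents leaving = 0; resistances in Ω):
  Node 2: (V_2 - 0)/1000 + (V_2 - 12)/33 = 0
Collecting terms: 0.0313 × V_2 = 0.3636  =>  V_2 = 11.62 V
I_R1 = (V_0 - V_1)/R1 = (12 - 0)/1300 = 0.009231 A
P_R1 = I_R1² × R1 = (0.009231)² × 1300 = 0.1108 W

Final answer: 0.1108 W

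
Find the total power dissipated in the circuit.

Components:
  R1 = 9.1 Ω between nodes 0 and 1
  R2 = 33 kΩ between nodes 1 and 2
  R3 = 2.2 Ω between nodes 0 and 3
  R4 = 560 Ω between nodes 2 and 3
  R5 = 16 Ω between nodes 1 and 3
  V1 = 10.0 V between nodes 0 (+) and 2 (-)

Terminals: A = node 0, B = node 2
Nodal analysis, taking node 2 as the 0 V reference.
Source V1 fixes V_0 = 10 V.
KCL at each unknown node (sum of currents leaving = 0; resistances in Ω):
  Node 1: (V_1 - 10)/9.1 + (V_1 - 0)/33000 + (V_1 - V_3)/16 = 0
  Node 3: (V_3 - 10)/2.2 + (V_3 - 0)/560 + (V_3 - V_1)/16 = 0
Collecting terms (coefficients in siemens):
  0.1724·V_1 - 0.0625·V_3 = 1.099
  0.5188·V_3 - 0.0625·V_1 = 4.545
Determinant D = (0.1724)(0.5188) - (-0.0625)(-0.0625) = 0.08555
V_1 = [(1.099)(0.5188) - (-0.0625)(4.545)]/D = 9.985 V
V_3 = [(0.1724)(4.545) - (1.099)(-0.0625)]/D = 9.964 V
Power in each resistor, P = (ΔV)²/R:
  P_R1 = (10 - 9.985)²/9.1 = 0.00002434 W
  P_R2 = (9.985 - 0)²/33000 = 0.003021 W
  P_R3 = (10 - 9.964)²/2.2 = 0.000596 W
  P_R4 = (0 - 9.964)²/560 = 0.1773 W
  P_R5 = (9.985 - 9.964)²/16 = 0.00002843 W
P_total = P_R1 + P_R2 + P_R3 + P_R4 + P_R5 = 0.181 W

Final answer: 0.181 W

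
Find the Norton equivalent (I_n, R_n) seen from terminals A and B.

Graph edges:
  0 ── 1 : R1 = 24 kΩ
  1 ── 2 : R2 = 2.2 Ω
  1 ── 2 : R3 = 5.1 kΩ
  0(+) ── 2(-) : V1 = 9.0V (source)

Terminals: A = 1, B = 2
Find the Thévenin equivalent first; then I_n = V_th/R_th and R_n = R_th.
Step 1 — V_th is the open-circuit voltage V_A - V_B (nothing connected across the terminals).
Nodal analysis, taking node 2 as the 0 V reference.
Source V1 fixes V_0 = 9 V.
KCL at each unknown node (sum of currents leaving = 0; resistances in Ω):
  Node 1: (V_1 - 9)/24000 + (V_1 - 0)/2.2 + (V_1 - 0)/5100 = 0
Collecting terms: 0.4548 × V_1 = 0.000375  =>  V_1 = 0.0008246 V
V_th = V_1 - V_2 = 0.0008246 - 0 = 0.0008246 V
Step 2 — R_th: zero the source — replace V1 by a short circuit (node 2 merges into node 0) — and find the resistance seen between A (node 1) and B (node 0).
Reduce the network between node 1 (A) and node 0 (B) by series/parallel combination:
  Rp1 = R1 ‖ R2 ‖ R3 (parallel, all between nodes 0 and 1) = 1/(1/24000 + 1/2.2 + 1/5100) = 2.199 Ω
R_th = 2.199 Ω
I_n = V_th/R_th = 0.0008246/2.199 = 0.000375 A, and R_n = R_th = 2.199 Ω

Final answer: I_n = 0.000375 A, R_n = 2.199 Ω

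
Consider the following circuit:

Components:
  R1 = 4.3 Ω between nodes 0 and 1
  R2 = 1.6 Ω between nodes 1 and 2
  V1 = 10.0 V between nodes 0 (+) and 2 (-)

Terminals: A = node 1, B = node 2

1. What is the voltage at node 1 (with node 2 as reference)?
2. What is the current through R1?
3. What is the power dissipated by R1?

Nodal analysis, taking node 2 as the 0 V reference.
Source V1 fixes V_0 = 10 V.
KCL at each unknown node (sum of currents leaving = 0; resistances in Ω):
  Node 1: (V_1 - 10)/4.3 + (V_1 - 0)/1.6 = 0
Collecting terms: 0.8576 × V_1 = 2.326  =>  V_1 = 2.712 V
Part 1:
  Read off the nodal solution: V_1 = 2.712 V
Part 2:
  I_R1 = (V_0 - V_1)/R1 = (10 - 2.712)/4.3 = 1.695 A
  Magnitude: I_R1 = 1.695 A
Part 3:
  I_R1 = (V_0 - V_1)/R1 = (10 - 2.712)/4.3 = 1.695 A
  P_R1 = I_R1² × R1 = (1.695)² × 4.3 = 12.35 W

Final answers:
1. V_1 = 2.712 V
2. I_R1 = 1.695 A
3. P_R1 = 12.35 W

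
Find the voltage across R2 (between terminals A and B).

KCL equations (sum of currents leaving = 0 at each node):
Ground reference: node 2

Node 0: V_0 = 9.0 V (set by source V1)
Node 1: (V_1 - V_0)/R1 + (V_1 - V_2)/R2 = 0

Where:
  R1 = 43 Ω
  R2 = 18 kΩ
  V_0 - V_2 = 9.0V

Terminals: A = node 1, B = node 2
R1 and R2 are in series across V1 (node 0 → node 1 → node 2), and the output A–B is taken across R2, so this is a voltage divider.
Series current: I = V1/(R1 + R2) = 9/(43 + 18000) = 9/18040 = 0.0004988 A
V_R2 = I × R2 = V1 × R2/(R1 + R2) = 9 × 18000/18040 = 8.979 V

Final answer: 8.979 V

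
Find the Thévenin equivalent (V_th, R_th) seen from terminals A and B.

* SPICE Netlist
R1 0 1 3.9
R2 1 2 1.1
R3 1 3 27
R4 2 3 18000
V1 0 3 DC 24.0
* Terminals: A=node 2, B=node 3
Step 1 — V_th is the open-circuit voltage V_A - V_B (nothing connected across the terminals).
Nodal analysis, taking node 3 as the 0 V reference.
Source V1 fixes V_0 = 24 V.
KCL at each unknown node (sum of currents leaving = 0; resistances in Ω):
  Node 1: (V_1 - 24)/3.9 + (V_1 - V_2)/1.1 + (V_1 - 0)/27 = 0
  Node 2: (V_2 - V_1)/1.1 + (V_2 - 0)/18000 = 0
Collecting terms (coefficients in siemens):
  1.203·V_1 - 0.9091·V_2 = 6.154
  0.9091·V_2 - 0.9091·V_1 = 0
Determinant D = (1.203)(0.9091) - (-0.9091)(-0.9091) = 0.2668
V_1 = [(6.154)(0.9091) - (-0.9091)(0)]/D = 20.97 V
V_2 = [(1.203)(0) - (6.154)(-0.9091)]/D = 20.97 V
V_th = V_2 - V_3 = 20.97 - 0 = 20.97 V
Step 2 — R_th: zero the source — replace V1 by a short circuit (node 3 merges into node 0) — and find the resistance seen between A (node 2) and B (node 0).
Reduce the network between node 2 (A) and node 0 (B) by series/parallel combination:
  Rp1 = R1 ‖ R3 (parallel, both between nodes 0 and 1) = 1/(1/3.9 + 1/27) = 3.408 Ω
  Rs1 = R2 + Rp1 (series, joined only at node 1) = 1.1 + 3.408 = 4.508 Ω
  Rp2 = R4 ‖ Rs1 (parallel, both between nodes 0 and 2) = 1/(1/18000 + 1/4.508) = 4.507 Ω
R_th = 4.507 Ω

Final answer: V_th = 20.97 V, R_th = 4.507 Ω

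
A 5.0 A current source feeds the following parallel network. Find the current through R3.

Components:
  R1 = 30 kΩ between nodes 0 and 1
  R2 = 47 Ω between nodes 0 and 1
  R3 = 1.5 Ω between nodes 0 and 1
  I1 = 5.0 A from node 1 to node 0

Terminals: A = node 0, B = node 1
All resistors sit directly between nodes 0 and 1, so they are in parallel and share one voltage V; the full source current 5 A splits among them.
1/R_par = 1/30000 + 1/47 + 1/1.5 = 0.688 S  =>  R_par = 1.454 Ω
V = I × R_par = 5 × 1.454 = 7.268 V
I_R3 = V/R3 = 7.268/1.5 = 4.845 A

Final answer: 4.845 A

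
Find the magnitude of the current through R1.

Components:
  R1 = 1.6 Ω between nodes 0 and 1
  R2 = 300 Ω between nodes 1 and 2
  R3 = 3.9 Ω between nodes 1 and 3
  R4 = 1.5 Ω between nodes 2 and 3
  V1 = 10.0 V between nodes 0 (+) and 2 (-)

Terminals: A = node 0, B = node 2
Nodal analysis, taking node 2 as the 0 V reference.
Source V1 fixes V_0 = 10 V.
KCL at each unknown node (sum of currents leaving = 0; resistances in Ω):
  Node 1: (V_1 - 10)/1.6 + (V_1 - 0)/300 + (V_1 - V_3)/3.9 = 0
  Node 3: (V_3 - V_1)/3.9 + (V_3 - 0)/1.5 = 0
Collecting terms (coefficients in siemens):
  0.8847·V_1 - 0.2564·V_3 = 6.25
  0.9231·V_3 - 0.2564·V_1 = 0
Determinant D = (0.8847)(0.9231) - (-0.2564)(-0.2564) = 0.7509
V_1 = [(6.25)(0.9231) - (-0.2564)(0)]/D = 7.683 V
V_3 = [(0.8847)(0) - (6.25)(-0.2564)]/D = 2.134 V
I_R1 = (V_0 - V_1)/R1 = (10 - 7.683)/1.6 = 1.448 A
|I_R1| = 1.448 A

Final answer: |I_R1| = 1.448 A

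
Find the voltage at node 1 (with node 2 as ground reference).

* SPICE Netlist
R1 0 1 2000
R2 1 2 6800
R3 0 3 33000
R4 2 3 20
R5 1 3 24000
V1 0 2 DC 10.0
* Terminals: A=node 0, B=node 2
Nodal analysis, taking node 2 as the 0 V reference.
Source V1 fixes V_0 = 10 V.
KCL at each unknown node (sum of currents leaving = 0; resistances in Ω):
  Node 1: (V_1 - 10)/2000 + (V_1 - 0)/6800 + (V_1 - V_3)/24000 = 0
  Node 3: (V_3 - 10)/33000 + (V_3 - 0)/20 + (V_3 - V_1)/24000 = 0
Collecting terms (coefficients in siemens):
  0.0006887·V_1 - 0.00004167·V_3 = 0.005
  0.05007·V_3 - 0.00004167·V_1 = 0.000303
Determinant D = (0.0006887)(0.05007) - (-0.00004167)(-0.00004167) = 0.00003448
V_1 = [(0.005)(0.05007) - (-0.00004167)(0.000303)]/D = 7.261 V
V_3 = [(0.0006887)(0.000303) - (0.005)(-0.00004167)]/D = 0.01209 V
The requested potential is V_1 = 7.261 V.

Final answer: V_1 = 7.261 V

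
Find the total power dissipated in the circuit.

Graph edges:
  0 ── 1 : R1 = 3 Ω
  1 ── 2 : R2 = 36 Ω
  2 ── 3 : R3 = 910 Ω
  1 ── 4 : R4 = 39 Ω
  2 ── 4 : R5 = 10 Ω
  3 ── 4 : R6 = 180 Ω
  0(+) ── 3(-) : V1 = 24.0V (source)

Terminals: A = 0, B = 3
Nodal analysis, taking node 3 as the 0 V reference.
Source V1 fixes V_0 = 24 V.
KCL at each unknown node (sum of currents leaving = 0; resistances in Ω):
  Node 1: (V_1 - 24)/3 + (V_1 - V_2)/36 + (V_1 - V_4)/39 = 0
  Node 2: (V_2 - V_1)/36 + (V_2 - 0)/910 + (V_2 - V_4)/10 = 0
  Node 4: (V_4 - V_1)/39 + (V_4 - V_2)/10 + (V_4 - 0)/180 = 0
Collecting terms (coefficients in siemens):
  0.3868·V_1 - 0.02778·V_2 - 0.02564·V_4 = 8
  0.1289·V_2 - 0.02778·V_1 - 0.1·V_4 = 0
  0.1312·V_4 - 0.02564·V_1 - 0.1·V_2 = 0
Solving these 3 simultaneous equations (Gaussian elimination) gives:
  V_1 = 23.58 V, V_2 = 21.2 V, V_4 = 20.76 V
Power in each resistor, P = (ΔV)²/R:
  P_R1 = (24 - 23.58)²/3 = 0.05767 W
  P_R2 = (23.58 - 21.2)²/36 = 0.1585 W
  P_R3 = (21.2 - 0)²/910 = 0.4937 W
  P_R4 = (23.58 - 20.76)²/39 = 0.2038 W
  P_R5 = (21.2 - 20.76)²/10 = 0.01855 W
  P_R6 = (0 - 20.76)²/180 = 2.395 W
P_total = P_R1 + P_R2 + P_R3 + P_R4 + P_R5 + P_R6 = 3.328 W

Final answer: 3.328 W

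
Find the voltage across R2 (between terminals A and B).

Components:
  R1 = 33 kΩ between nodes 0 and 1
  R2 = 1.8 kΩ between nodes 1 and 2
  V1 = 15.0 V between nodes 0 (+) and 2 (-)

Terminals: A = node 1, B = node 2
R1 and R2 are in series across V1 (node 0 → node 1 → node 2), and the output A–B is taken across R2, so this is a voltage divider.
Series current: I = V1/(R1 + R2) = 15/(33000 + 1800) = 15/34800 = 0.000431 A
V_R2 = I × R2 = V1 × R2/(R1 + R2) = 15 × 1800/34800 = 0.7759 V

Final answer: 0.7759 V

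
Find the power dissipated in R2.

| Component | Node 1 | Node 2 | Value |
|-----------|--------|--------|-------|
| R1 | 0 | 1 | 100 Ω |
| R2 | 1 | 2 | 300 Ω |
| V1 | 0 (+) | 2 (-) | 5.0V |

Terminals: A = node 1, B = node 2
Nodal analysis, taking node 2 as the 0 V reference.
Source V1 fixes V_0 = 5 V.
KCL at each unknown node (sum of currents leaving = 0; resistances in Ω):
  Node 1: (V_1 - 5)/100 + (V_1 - 0)/300 = 0
Collecting terms: 0.01333 × V_1 = 0.05  =>  V_1 = 3.75 V
I_R2 = (V_1 - V_2)/R2 = (3.75 - 0)/300 = 0.0125 A
P_R2 = I_R2² × R2 = (0.0125)² × 300 = 0.04688 W

Final answer: 0.04688 W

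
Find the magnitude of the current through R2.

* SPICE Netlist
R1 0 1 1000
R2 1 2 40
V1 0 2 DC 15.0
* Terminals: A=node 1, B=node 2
Nodal analysis, taking node 2 as the 0 V reference.
Source V1 fixes V_0 = 15 V.
KCL at each unknown node (sum of currents leaving = 0; resistances in Ω):
  Node 1: (V_1 - 15)/1000 + (V_1 - 0)/40 = 0
Collecting terms: 0.026 × V_1 = 0.015  =>  V_1 = 0.5769 V
I_R2 = (V_1 - V_2)/R2 = (0.5769 - 0)/40 = 0.01442 A
|I_R2| = 0.01442 A

Final answer: |I_R2| = 0.01442 A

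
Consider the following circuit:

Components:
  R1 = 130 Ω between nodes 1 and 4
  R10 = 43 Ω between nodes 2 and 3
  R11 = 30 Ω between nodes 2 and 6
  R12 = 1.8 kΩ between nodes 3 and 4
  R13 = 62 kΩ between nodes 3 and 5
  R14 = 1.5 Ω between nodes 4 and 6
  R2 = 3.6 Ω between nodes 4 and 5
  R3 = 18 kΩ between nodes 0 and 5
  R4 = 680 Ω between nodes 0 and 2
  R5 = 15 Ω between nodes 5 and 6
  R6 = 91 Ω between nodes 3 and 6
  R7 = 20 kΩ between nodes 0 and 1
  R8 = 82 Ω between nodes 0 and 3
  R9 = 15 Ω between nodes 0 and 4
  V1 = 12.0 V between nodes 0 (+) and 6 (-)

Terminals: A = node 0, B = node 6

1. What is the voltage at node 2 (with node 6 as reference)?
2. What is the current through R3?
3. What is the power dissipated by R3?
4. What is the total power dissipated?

Nodal analysis, taking node 6 as the 0 V reference.
Source V1 fixes V_0 = 12 V.
KCL at each unknown node (sum of currents leaving = 0; resistances in Ω):
  Node 1: (V_1 - V_4)/130 + (V_1 - 12)/20000 = 0
  Node 2: (V_2 - 12)/680 + (V_2 - V_3)/43 + (V_2 - 0)/30 = 0
  Node 3: (V_3 - 0)/91 + (V_3 - 12)/82 + (V_3 - V_2)/43 + (V_3 - V_4)/1800 + (V_3 - V_5)/62000 = 0
  Node 4: (V_4 - V_1)/130 + (V_4 - V_5)/3.6 + (V_4 - 12)/15 + (V_4 - V_3)/1800 + (V_4 - 0)/1.5 = 0
  Node 5: (V_5 - V_4)/3.6 + (V_5 - 12)/18000 + (V_5 - 0)/15 + (V_5 - V_3)/62000 = 0
Collecting terms (coefficients in siemens):
  0.007742·V_1 - 0.007692·V_4 = 0.0006
  0.05806·V_2 - 0.02326·V_3 = 0.01765
  0.04701·V_3 - 0.02326·V_2 - 0.0005556·V_4 - 0.00001613·V_5 = 0.1463
  1.019·V_4 - 0.007692·V_1 - 0.0005556·V_3 - 0.2778·V_5 = 0.8
  0.3445·V_5 - 0.00001613·V_3 - 0.2778·V_4 = 0.0006667
Solving these 5 simultaneous equations (Gaussian elimination) gives:
  V_1 = 1.091 V, V_2 = 1.94 V, V_3 = 4.085 V, V_4 = 1.02 V
  V_5 = 0.8245 V
Part 1:
  Read off the nodal solution: V_2 = 1.94 V
Part 2:
  I_R3 = (V_0 - V_5)/R3 = (12 - 0.8245)/18000 = 0.0006209 A
  Magnitude: I_R3 = 0.0006209 A
Part 3:
  I_R3 = (V_0 - V_5)/R3 = (12 - 0.8245)/18000 = 0.0006209 A
  P_R3 = I_R3² × R3 = (0.0006209)² × 18000 = 0.006938 W
Part 4:
  Power in each resistor, P = (ΔV)²/R:
    P_R1 = (1.091 - 1.02)²/130 = 0.00003868 W
    P_R2 = (1.02 - 0.8245)²/3.6 = 0.01061 W
    P_R3 = (12 - 0.8245)²/18000 = 0.006938 W
    P_R4 = (12 - 1.94)²/680 = 0.1488 W
    P_R5 = (0.8245 - 0)²/15 = 0.04532 W
    P_R6 = (4.085 - 0)²/91 = 0.1834 W
    P_R7 = (12 - 1.091)²/20000 = 0.00595 W
    P_R8 = (12 - 4.085)²/82 = 0.764 W
    P_R9 = (12 - 1.02)²/15 = 8.037 W
    P_R10 = (1.94 - 4.085)²/43 = 0.107 W
    P_R11 = (1.94 - 0)²/30 = 0.1255 W
    P_R12 = (4.085 - 1.02)²/1800 = 0.005219 W
    P_R13 = (4.085 - 0.8245)²/62000 = 0.0001715 W
    P_R14 = (1.02 - 0)²/1.5 = 0.6935 W
  P_total = P_R1 + P_R2 + P_R3 + P_R4 + P_R5 + P_R6 + P_R7 + P_R8 + P_R9 + P_R10 + P_R11 + P_R12 + P_R13 + P_R14 = 10.13 W

Final answers:
1. V_2 = 1.94 V
2. I_R3 = 0.0006209 A
3. P_R3 = 0.006938 W
4. P_total = 10.13 W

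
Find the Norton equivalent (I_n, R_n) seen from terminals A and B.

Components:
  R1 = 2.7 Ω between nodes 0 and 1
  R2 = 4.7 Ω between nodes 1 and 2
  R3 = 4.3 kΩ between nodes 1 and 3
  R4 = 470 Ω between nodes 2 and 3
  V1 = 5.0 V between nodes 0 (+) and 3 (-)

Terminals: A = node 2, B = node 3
Find the Thévenin equivalent first; then I_n = V_th/R_th and R_n = R_th.
Step 1 — V_th is the open-circuit voltage V_A - V_B (nothing connected across the terminals).
Nodal analysis, taking node 3 as the 0 V reference.
Source V1 fixes V_0 = 5 V.
KCL at each unknown node (sum of currents leaving = 0; resistances in Ω):
  Node 1: (V_1 - 5)/2.7 + (V_1 - V_2)/4.7 + (V_1 - 0)/4300 = 0
  Node 2: (V_2 - V_1)/4.7 + (V_2 - 0)/470 = 0
Collecting terms (coefficients in siemens):
  0.5834·V_1 - 0.2128·V_2 = 1.852
  0.2149·V_2 - 0.2128·V_1 = 0
Determinant D = (0.5834)(0.2149) - (-0.2128)(-0.2128) = 0.08009
V_1 = [(1.852)(0.2149) - (-0.2128)(0)]/D = 4.969 V
V_2 = [(0.5834)(0) - (1.852)(-0.2128)]/D = 4.919 V
V_th = V_2 - V_3 = 4.919 - 0 = 4.919 V
Step 2 — R_th: zero the source — replace V1 by a short circuit (node 3 merges into node 0) — and find the resistance seen between A (node 2) and B (node 0).
Reduce the network between node 2 (A) and node 0 (B) by series/parallel combination:
  Rp1 = R1 ‖ R3 (parallel, both between nodes 0 and 1) = 1/(1/2.7 + 1/4300) = 2.698 Ω
  Rs1 = R2 + Rp1 (series, joined only at node 1) = 4.7 + 2.698 = 7.398 Ω
  Rp2 = R4 ‖ Rs1 (parallel, both between nodes 0 and 2) = 1/(1/470 + 1/7.398) = 7.284 Ω
R_th = 7.284 Ω
I_n = V_th/R_th = 4.919/7.284 = 0.6754 A, and R_n = R_th = 7.284 Ω

Final answer: I_n = 0.6754 A, R_n = 7.284 Ω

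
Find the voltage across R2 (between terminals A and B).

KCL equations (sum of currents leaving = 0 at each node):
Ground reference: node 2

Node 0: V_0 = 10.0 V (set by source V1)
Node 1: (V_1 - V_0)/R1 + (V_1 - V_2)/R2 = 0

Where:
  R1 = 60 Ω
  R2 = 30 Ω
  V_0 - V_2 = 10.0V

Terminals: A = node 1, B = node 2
R1 and R2 are in series across V1 (node 0 → node 1 → node 2), and the output A–B is taken across R2, so this is a voltage divider.
Series current: I = V1/(R1 + R2) = 10/(60 + 30) = 10/90 = 0.1111 A
V_R2 = I × R2 = V1 × R2/(R1 + R2) = 10 × 30/90 = 3.333 V

Final answer: 3.333 V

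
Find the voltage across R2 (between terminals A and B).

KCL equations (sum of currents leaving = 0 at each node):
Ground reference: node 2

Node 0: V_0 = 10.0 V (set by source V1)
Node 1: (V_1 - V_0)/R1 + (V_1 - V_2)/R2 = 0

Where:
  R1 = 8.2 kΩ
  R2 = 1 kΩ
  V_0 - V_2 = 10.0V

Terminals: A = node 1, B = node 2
R1 and R2 are in series across V1 (node 0 → node 1 → node 2), and the output A–B is taken across R2, so this is a voltage divider.
Series current: I = V1/(R1 + R2) = 10/(8200 + 1000) = 10/9200 = 0.001087 A
V_R2 = I × R2 = V1 × R2/(R1 + R2) = 10 × 1000/9200 = 1.087 V

Final answer: 1.087 V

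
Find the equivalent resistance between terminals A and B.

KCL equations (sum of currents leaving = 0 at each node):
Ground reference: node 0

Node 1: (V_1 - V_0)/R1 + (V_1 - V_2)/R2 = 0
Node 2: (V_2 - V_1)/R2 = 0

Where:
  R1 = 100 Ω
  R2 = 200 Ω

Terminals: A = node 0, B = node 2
Reduce the network between node 0 (A) and node 2 (B) by series/parallel combination:
  Rs1 = R1 + R2 (series, joined only at node 1) = 100 + 200 = 300 Ω
R_eq = 300 Ω

Final answer: 300 Ω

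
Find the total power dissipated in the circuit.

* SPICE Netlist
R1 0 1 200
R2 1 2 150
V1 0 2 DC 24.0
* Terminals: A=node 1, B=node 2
Nodal analysis, taking node 2 as the 0 V reference.
Source V1 fixes V_0 = 24 V.
KCL at each unknown node (sum of currents leaving = 0; resistances in Ω):
  Node 1: (V_1 - 24)/200 + (V_1 - 0)/150 = 0
Collecting terms: 0.01167 × V_1 = 0.12  =>  V_1 = 10.29 V
Power in each resistor, P = (ΔV)²/R:
  P_R1 = (24 - 10.29)²/200 = 0.9404 W
  P_R2 = (10.29 - 0)²/150 = 0.7053 W
P_total = P_R1 + P_R2 = 1.646 W

Final answer: 1.646 W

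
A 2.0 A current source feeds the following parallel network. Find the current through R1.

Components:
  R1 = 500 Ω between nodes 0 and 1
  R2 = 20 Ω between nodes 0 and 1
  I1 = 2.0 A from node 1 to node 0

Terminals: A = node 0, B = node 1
All resistors sit directly between nodes 0 and 1, so they are in parallel and share one voltage V; the full source current 2 A splits among them.
1/R_par = 1/500 + 1/20 = 0.052 S  =>  R_par = 19.23 Ω
V = I × R_par = 2 × 19.23 = 38.46 V
I_R1 = V/R1 = 38.46/500 = 0.07692 A

Final answer: 0.07692 A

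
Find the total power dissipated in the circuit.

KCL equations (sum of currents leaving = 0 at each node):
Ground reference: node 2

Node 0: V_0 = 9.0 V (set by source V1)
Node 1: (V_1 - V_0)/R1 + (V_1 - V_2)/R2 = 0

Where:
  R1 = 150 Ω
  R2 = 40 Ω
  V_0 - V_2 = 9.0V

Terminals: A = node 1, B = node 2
Nodal analysis, taking node 2 as the 0 V reference.
Source V1 fixes V_0 = 9 V.
KCL at each unknown node (sum of currents leaving = 0; resistances in Ω):
  Node 1: (V_1 - 9)/150 + (V_1 - 0)/40 = 0
Collecting terms: 0.03167 × V_1 = 0.06  =>  V_1 = 1.895 V
Power in each resistor, P = (ΔV)²/R:
  P_R1 = (9 - 1.895)²/150 = 0.3366 W
  P_R2 = (1.895 - 0)²/40 = 0.08975 W
P_total = P_R1 + P_R2 = 0.4263 W

Final answer: 0.4263 W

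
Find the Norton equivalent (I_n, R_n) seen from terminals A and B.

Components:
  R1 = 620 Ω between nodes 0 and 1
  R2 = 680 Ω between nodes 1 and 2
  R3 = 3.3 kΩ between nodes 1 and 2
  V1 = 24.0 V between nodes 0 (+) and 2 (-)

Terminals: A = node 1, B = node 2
Find the Thévenin equivalent first; then I_n = V_th/R_th and R_n = R_th.
Step 1 — V_th is the open-circuit voltage V_A - V_B (nothing connected across the terminals).
Nodal analysis, taking node 2 as the 0 V reference.
Source V1 fixes V_0 = 24 V.
KCL at each unknown node (sum of currents leaving = 0; resistances in Ω):
  Node 1: (V_1 - 24)/620 + (V_1 - 0)/680 + (V_1 - 0)/3300 = 0
Collecting terms: 0.003387 × V_1 = 0.03871  =>  V_1 = 11.43 V
V_th = V_1 - V_2 = 11.43 - 0 = 11.43 V
Step 2 — R_th: zero the source — replace V1 by a short circuit (node 2 merges into node 0) — and find the resistance seen between A (node 1) and B (node 0).
Reduce the network between node 1 (A) and node 0 (B) by series/parallel combination:
  Rp1 = R1 ‖ R2 ‖ R3 (parallel, all between nodes 0 and 1) = 1/(1/620 + 1/680 + 1/3300) = 295.3 Ω
R_th = 295.3 Ω
I_n = V_th/R_th = 11.43/295.3 = 0.03871 A, and R_n = R_th = 295.3 Ω

Final answer: I_n = 0.03871 A, R_n = 295.3 Ω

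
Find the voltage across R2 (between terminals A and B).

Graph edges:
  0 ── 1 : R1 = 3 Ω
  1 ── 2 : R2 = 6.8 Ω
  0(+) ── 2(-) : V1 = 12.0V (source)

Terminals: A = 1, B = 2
R1 and R2 are in series across V1 (node 0 → node 1 → node 2), and the output A–B is taken across R2, so this is a voltage divider.
Series current: I = V1/(R1 + R2) = 12/(3 + 6.8) = 12/9.8 = 1.224 A
V_R2 = I × R2 = V1 × R2/(R1 + R2) = 12 × 6.8/9.8 = 8.327 V

Final answer: 8.327 V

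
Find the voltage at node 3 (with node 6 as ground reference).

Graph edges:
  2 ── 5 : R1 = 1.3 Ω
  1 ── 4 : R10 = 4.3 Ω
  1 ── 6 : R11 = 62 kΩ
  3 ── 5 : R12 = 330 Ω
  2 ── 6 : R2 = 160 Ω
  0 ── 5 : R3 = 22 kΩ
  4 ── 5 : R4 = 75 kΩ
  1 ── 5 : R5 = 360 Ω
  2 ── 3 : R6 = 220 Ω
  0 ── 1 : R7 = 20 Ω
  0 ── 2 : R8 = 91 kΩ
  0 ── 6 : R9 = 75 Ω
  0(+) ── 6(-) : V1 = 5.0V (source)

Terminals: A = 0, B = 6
Nodal analysis, taking node 6 as the 0 V reference.
Source V1 fixes V_0 = 5 V.
KCL at each unknown node (sum of currents leaving = 0; resistances in Ω):
  Node 1: (V_1 - V_5)/360 + (V_1 - 5)/20 + (V_1 - V_4)/4.3 + (V_1 - 0)/62000 = 0
  Node 2: (V_2 - V_5)/1.3 + (V_2 - 0)/160 + (V_2 - V_3)/220 + (V_2 - 5)/91000 = 0
  Node 3: (V_3 - V_2)/220 + (V_3 - V_5)/330 = 0
  Node 4: (V_4 - V_5)/75000 + (V_4 - V_1)/4.3 = 0
  Node 5: (V_5 - V_2)/1.3 + (V_5 - 5)/22000 + (V_5 - V_4)/75000 + (V_5 - V_1)/360 + (V_5 - V_3)/330 = 0
Collecting terms (coefficients in siemens):
  0.2854·V_1 - 0.2326·V_4 - 0.002778·V_5 = 0.25
  0.78·V_2 - 0.004545·V_3 - 0.7692·V_5 = 0.00005495
  0.007576·V_3 - 0.004545·V_2 - 0.00303·V_5 = 0
  0.2326·V_4 - 0.2326·V_1 - 0.00001333·V_5 = 0
  0.7751·V_5 - 0.002778·V_1 - 0.7692·V_2 - 0.00303·V_3 - 0.00001333·V_4 = 0.0002273
Solving these 5 simultaneous equations (Gaussian elimination) gives:
  V_1 = 4.814 V, V_2 = 1.504 V, V_3 = 1.509 V, V_4 = 4.814 V
  V_5 = 1.516 V
The requested potential is V_3 = 1.509 V.

Final answer: V_3 = 1.509 V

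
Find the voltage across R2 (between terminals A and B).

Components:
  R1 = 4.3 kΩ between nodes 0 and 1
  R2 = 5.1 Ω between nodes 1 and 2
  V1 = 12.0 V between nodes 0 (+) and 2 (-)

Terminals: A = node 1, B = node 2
R1 and R2 are in series across V1 (node 0 → node 1 → node 2), and the output A–B is taken across R2, so this is a voltage divider.
Series current: I = V1/(R1 + R2) = 12/(4300 + 5.1) = 12/4305 = 0.002787 A
V_R2 = I × R2 = V1 × R2/(R1 + R2) = 12 × 5.1/4305 = 0.01422 V

Final answer: 0.01422 V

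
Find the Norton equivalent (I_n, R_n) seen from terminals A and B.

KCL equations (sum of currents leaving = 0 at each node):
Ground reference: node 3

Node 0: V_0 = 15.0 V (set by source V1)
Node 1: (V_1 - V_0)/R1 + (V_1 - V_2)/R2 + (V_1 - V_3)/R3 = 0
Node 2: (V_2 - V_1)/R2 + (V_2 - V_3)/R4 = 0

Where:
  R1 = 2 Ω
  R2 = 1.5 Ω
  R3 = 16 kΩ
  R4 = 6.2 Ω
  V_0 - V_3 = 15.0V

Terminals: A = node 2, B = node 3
Find the Thévenin equivalent first; then I_n = V_th/R_th and R_n = R_th.
Step 1 — V_th is the open-circuit voltage V_A - V_B (nothing connected across the terminals).
Nodal analysis, taking node 3 as the 0 V reference.
Source V1 fixes V_0 = 15 V.
KCL at each unknown node (sum of currents leaving = 0; resistances in Ω):
  Node 1: (V_1 - 15)/2 + (V_1 - V_2)/1.5 + (V_1 - 0)/16000 = 0
  Node 2: (V_2 - V_1)/1.5 + (V_2 - 0)/6.2 = 0
Collecting terms (coefficients in siemens):
  1.167·V_1 - 0.6667·V_2 = 7.5
  0.828·V_2 - 0.6667·V_1 = 0
Determinant D = (1.167)(0.828) - (-0.6667)(-0.6667) = 0.5216
V_1 = [(7.5)(0.828) - (-0.6667)(0)]/D = 11.91 V
V_2 = [(1.167)(0) - (7.5)(-0.6667)]/D = 9.587 V
V_th = V_2 - V_3 = 9.587 - 0 = 9.587 V
Step 2 — R_th: zero the source — replace V1 by a short circuit (node 3 merges into node 0) — and find the resistance seen between A (node 2) and B (node 0).
Reduce the network between node 2 (A) and node 0 (B) by series/parallel combination:
  Rp1 = R1 ‖ R3 (parallel, both between nodes 0 and 1) = 1/(1/2 + 1/16000) = 2 Ω
  Rs1 = R2 + Rp1 (series, joined only at node 1) = 1.5 + 2 = 3.5 Ω
  Rp2 = R4 ‖ Rs1 (parallel, both between nodes 0 and 2) = 1/(1/6.2 + 1/3.5) = 2.237 Ω
R_th = 2.237 Ω
I_n = V_th/R_th = 9.587/2.237 = 4.285 A, and R_n = R_th = 2.237 Ω

Final answer: I_n = 4.285 A, R_n = 2.237 Ω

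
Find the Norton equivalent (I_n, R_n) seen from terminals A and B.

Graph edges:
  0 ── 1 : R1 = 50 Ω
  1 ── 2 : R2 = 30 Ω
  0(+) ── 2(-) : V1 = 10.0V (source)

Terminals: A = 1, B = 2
Find the Thévenin equivalent first; then I_n = V_th/R_th and R_n = R_th.
Step 1 — V_th is the open-circuit voltage V_A - V_B (nothing connected across the terminals).
Nodal analysis, taking node 2 as the 0 V reference.
Source V1 fixes V_0 = 10 V.
KCL at each unknown node (sum of currents leaving = 0; resistances in Ω):
  Node 1: (V_1 - 10)/50 + (V_1 - 0)/30 = 0
Collecting terms: 0.05333 × V_1 = 0.2  =>  V_1 = 3.75 V
V_th = V_1 - V_2 = 3.75 - 0 = 3.75 V
Step 2 — R_th: zero the source — replace V1 by a short circuit (node 2 merges into node 0) — and find the resistance seen between A (node 1) and B (node 0).
Reduce the network between node 1 (A) and node 0 (B) by series/parallel combination:
  Rp1 = R1 ‖ R2 (parallel, both between nodes 0 and 1) = 1/(1/50 + 1/30) = 18.75 Ω
R_th = 18.75 Ω
I_n = V_th/R_th = 3.75/18.75 = 0.2 A, and R_n = R_th = 18.75 Ω

Final answer: I_n = 0.2 A, R_n = 18.75 Ω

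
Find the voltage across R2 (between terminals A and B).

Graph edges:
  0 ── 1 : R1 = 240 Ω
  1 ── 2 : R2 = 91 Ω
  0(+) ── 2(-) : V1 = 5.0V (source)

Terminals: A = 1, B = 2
R1 and R2 are in series across V1 (node 0 → node 1 → node 2), and the output A–B is taken across R2, so this is a voltage divider.
Series current: I = V1/(R1 + R2) = 5/(240 + 91) = 5/331 = 0.01511 A
V_R2 = I × R2 = V1 × R2/(R1 + R2) = 5 × 91/331 = 1.375 V

Final answer: 1.375 V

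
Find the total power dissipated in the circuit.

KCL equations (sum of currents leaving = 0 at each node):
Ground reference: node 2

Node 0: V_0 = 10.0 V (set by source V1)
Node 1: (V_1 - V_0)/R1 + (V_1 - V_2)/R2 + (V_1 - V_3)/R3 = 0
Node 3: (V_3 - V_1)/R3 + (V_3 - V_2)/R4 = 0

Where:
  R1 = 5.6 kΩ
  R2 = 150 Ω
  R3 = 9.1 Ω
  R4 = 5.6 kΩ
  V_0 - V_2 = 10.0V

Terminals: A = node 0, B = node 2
Nodal analysis, taking node 2 as the 0 V reference.
Source V1 fixes V_0 = 10 V.
KCL at each unknown node (sum of currents leaving = 0; resistances in Ω):
  Node 1: (V_1 - 10)/5600 + (V_1 - 0)/150 + (V_1 - V_3)/9.1 = 0
  Node 3: (V_3 - V_1)/9.1 + (V_3 - 0)/5600 = 0
Collecting terms (coefficients in siemens):
  0.1167·V_1 - 0.1099·V_3 = 0.001786
  0.1101·V_3 - 0.1099·V_1 = 0
Determinant D = (0.1167)(0.1101) - (-0.1099)(-0.1099) = 0.0007731
V_1 = [(0.001786)(0.1101) - (-0.1099)(0)]/D = 0.2542 V
V_3 = [(0.1167)(0) - (0.001786)(-0.1099)]/D = 0.2538 V
Power in each resistor, P = (ΔV)²/R:
  P_R1 = (10 - 0.2542)²/5600 = 0.01696 W
  P_R2 = (0.2542 - 0)²/150 = 0.0004309 W
  P_R3 = (0.2542 - 0.2538)²/9.1 = 0.0000000187 W
  P_R4 = (0 - 0.2538)²/5600 = 0.00001151 W
P_total = P_R1 + P_R2 + P_R3 + P_R4 = 0.0174 W

Final answer: 0.0174 W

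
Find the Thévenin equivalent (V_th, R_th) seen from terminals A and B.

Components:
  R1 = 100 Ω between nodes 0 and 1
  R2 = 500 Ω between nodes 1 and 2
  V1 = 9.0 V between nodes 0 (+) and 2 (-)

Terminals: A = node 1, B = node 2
Step 1 — V_th is the open-circuit voltage V_A - V_B (nothing connected across the terminals).
Nodal analysis, taking node 2 as the 0 V reference.
Source V1 fixes V_0 = 9 V.
KCL at each unknown node (sum of currents leaving = 0; resistances in Ω):
  Node 1: (V_1 - 9)/100 + (V_1 - 0)/500 = 0
Collecting terms: 0.012 × V_1 = 0.09  =>  V_1 = 7.5 V
V_th = V_1 - V_2 = 7.5 - 0 = 7.5 V
Step 2 — R_th: zero the source — replace V1 by a short circuit (node 2 merges into node 0) — and find the resistance seen between A (node 1) and B (node 0).
Reduce the network between node 1 (A) and node 0 (B) by series/parallel combination:
  Rp1 = R1 ‖ R2 (parallel, both between nodes 0 and 1) = 1/(1/100 + 1/500) = 83.33 Ω
R_th = 83.33 Ω

Final answer: V_th = 7.5 V, R_th = 83.33 Ω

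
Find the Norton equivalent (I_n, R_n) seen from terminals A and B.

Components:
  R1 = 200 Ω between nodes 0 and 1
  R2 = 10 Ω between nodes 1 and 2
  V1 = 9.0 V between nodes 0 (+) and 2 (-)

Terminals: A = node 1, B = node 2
Find the Thévenin equivalent first; then I_n = V_th/R_th and R_n = R_th.
Step 1 — V_th is the open-circuit voltage V_A - V_B (nothing connected across the terminals).
Nodal analysis, taking node 2 as the 0 V reference.
Source V1 fixes V_0 = 9 V.
KCL at each unknown node (sum of currents leaving = 0; resistances in Ω):
  Node 1: (V_1 - 9)/200 + (V_1 - 0)/10 = 0
Collecting terms: 0.105 × V_1 = 0.045  =>  V_1 = 0.4286 V
V_th = V_1 - V_2 = 0.4286 - 0 = 0.4286 V
Step 2 — R_th: zero the source — replace V1 by a short circuit (node 2 merges into node 0) — and find the resistance seen between A (node 1) and B (node 0).
Reduce the network between node 1 (A) and node 0 (B) by series/parallel combination:
  Rp1 = R1 ‖ R2 (parallel, both between nodes 0 and 1) = 1/(1/200 + 1/10) = 9.524 Ω
R_th = 9.524 Ω
I_n = V_th/R_th = 0.4286/9.524 = 0.045 A, and R_n = R_th = 9.524 Ω

Final answer: I_n = 0.045 A, R_n = 9.524 Ω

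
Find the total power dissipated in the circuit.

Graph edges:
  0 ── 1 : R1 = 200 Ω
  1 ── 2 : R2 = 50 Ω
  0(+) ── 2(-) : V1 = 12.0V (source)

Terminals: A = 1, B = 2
Nodal analysis, taking node 2 as the 0 V reference.
Source V1 fixes V_0 = 12 V.
KCL at each unknown node (sum of currents leaving = 0; resistances in Ω):
  Node 1: (V_1 - 12)/200 + (V_1 - 0)/50 = 0
Collecting terms: 0.025 × V_1 = 0.06  =>  V_1 = 2.4 V
Power in each resistor, P = (ΔV)²/R:
  P_R1 = (12 - 2.4)²/200 = 0.4608 W
  P_R2 = (2.4 - 0)²/50 = 0.1152 W
P_total = P_R1 + P_R2 = 0.576 W

Final answer: 0.576 W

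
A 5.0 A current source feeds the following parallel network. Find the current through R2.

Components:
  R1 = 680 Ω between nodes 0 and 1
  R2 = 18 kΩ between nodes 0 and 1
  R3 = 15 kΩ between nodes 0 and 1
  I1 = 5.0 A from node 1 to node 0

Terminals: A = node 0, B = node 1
All resistors sit directly between nodes 0 and 1, so they are in parallel and share one voltage V; the full source current 5 A splits among them.
1/R_par = 1/680 + 1/18000 + 1/15000 = 0.001593 S  =>  R_par = 627.8 Ω
V = I × R_par = 5 × 627.8 = 3139 V
I_R2 = V/R2 = 3139/18000 = 0.1744 A

Final answer: 0.1744 A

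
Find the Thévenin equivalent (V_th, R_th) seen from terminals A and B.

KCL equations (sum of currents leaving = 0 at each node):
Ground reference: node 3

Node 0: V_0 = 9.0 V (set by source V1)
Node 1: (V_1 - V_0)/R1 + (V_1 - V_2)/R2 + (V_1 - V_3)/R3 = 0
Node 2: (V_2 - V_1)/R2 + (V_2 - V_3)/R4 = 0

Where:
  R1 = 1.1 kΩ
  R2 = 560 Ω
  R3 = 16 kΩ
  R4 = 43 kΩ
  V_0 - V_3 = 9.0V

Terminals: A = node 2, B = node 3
Step 1 — V_th is the open-circuit voltage V_A - V_B (nothing connected across the terminals).
Nodal analysis, taking node 3 as the 0 V reference.
Source V1 fixes V_0 = 9 V.
KCL at each unknown node (sum of currents leaving = 0; resistances in Ω):
  Node 1: (V_1 - 9)/1100 + (V_1 - V_2)/560 + (V_1 - 0)/16000 = 0
  Node 2: (V_2 - V_1)/560 + (V_2 - 0)/43000 = 0
Collecting terms (coefficients in siemens):
  0.002757·V_1 - 0.001786·V_2 = 0.008182
  0.001809·V_2 - 0.001786·V_1 = 0
Determinant D = (0.002757)(0.001809) - (-0.001786)(-0.001786) = 0.000001799
V_1 = [(0.008182)(0.001809) - (-0.001786)(0)]/D = 8.227 V
V_2 = [(0.002757)(0) - (0.008182)(-0.001786)]/D = 8.121 V
V_th = V_2 - V_3 = 8.121 - 0 = 8.121 V
Step 2 — R_th: zero the source — replace V1 by a short circuit (node 3 merges into node 0) — and find the resistance seen between A (node 2) and B (node 0).
Reduce the network between node 2 (A) and node 0 (B) by series/parallel combination:
  Rp1 = R1 ‖ R3 (parallel, both between nodes 0 and 1) = 1/(1/1100 + 1/16000) = 1029 Ω
  Rs1 = R2 + Rp1 (series, joined only at node 1) = 560 + 1029 = 1589 Ω
  Rp2 = R4 ‖ Rs1 (parallel, both between nodes 0 and 2) = 1/(1/43000 + 1/1589) = 1533 Ω
R_th = 1.533 kΩ

Final answer: V_th = 8.121 V, R_th = 1.533 kΩ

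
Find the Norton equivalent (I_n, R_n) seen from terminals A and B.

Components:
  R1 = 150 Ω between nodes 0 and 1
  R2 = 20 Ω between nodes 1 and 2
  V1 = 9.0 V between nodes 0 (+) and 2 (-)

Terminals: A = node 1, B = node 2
Find the Thévenin equivalent first; then I_n = V_th/R_th and R_n = R_th.
Step 1 — V_th is the open-circuit voltage V_A - V_B (nothing connected across the terminals).
Nodal analysis, taking node 2 as the 0 V reference.
Source V1 fixes V_0 = 9 V.
KCL at each unknown node (sum of currents leaving = 0; resistances in Ω):
  Node 1: (V_1 - 9)/150 + (V_1 - 0)/20 = 0
Collecting terms: 0.05667 × V_1 = 0.06  =>  V_1 = 1.059 V
V_th = V_1 - V_2 = 1.059 - 0 = 1.059 V
Step 2 — R_th: zero the source — replace V1 by a short circuit (node 2 merges into node 0) — and find the resistance seen between A (node 1) and B (node 0).
Reduce the network between node 1 (A) and node 0 (B) by series/parallel combination:
  Rp1 = R1 ‖ R2 (parallel, both between nodes 0 and 1) = 1/(1/150 + 1/20) = 17.65 Ω
R_th = 17.65 Ω
I_n = V_th/R_th = 1.059/17.65 = 0.06 A, and R_n = R_th = 17.65 Ω

Final answer: I_n = 0.06 A, R_n = 17.65 Ω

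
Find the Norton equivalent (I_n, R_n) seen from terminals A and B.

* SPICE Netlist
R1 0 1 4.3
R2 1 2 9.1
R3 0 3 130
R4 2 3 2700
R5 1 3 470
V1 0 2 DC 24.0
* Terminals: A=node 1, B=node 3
Find the Thévenin equivalent first; then I_n = V_th/R_th and R_n = R_th.
Step 1 — V_th is the open-circuit voltage V_A - V_B (nothing connected across the terminals).
Nodal analysis, taking node 2 as the 0 V reference.
Source V1 fixes V_0 = 24 V.
KCL at each unknown node (sum of currents leaving = 0; resistances in Ω):
  Node 1: (V_1 - 24)/4.3 + (V_1 - 0)/9.1 + (V_1 - V_3)/470 = 0
  Node 3: (V_3 - 24)/130 + (V_3 - 0)/2700 + (V_3 - V_1)/470 = 0
Collecting terms (coefficients in siemens):
  0.3446·V_1 - 0.002128·V_3 = 5.581
  0.01019·V_3 - 0.002128·V_1 = 0.1846
Determinant D = (0.3446)(0.01019) - (-0.002128)(-0.002128) = 0.003507
V_1 = [(5.581)(0.01019) - (-0.002128)(0.1846)]/D = 16.33 V
V_3 = [(0.3446)(0.1846) - (5.581)(-0.002128)]/D = 21.53 V
V_th = V_1 - V_3 = 16.33 - 21.53 = -5.196 V
Step 2 — R_th: zero the source — replace V1 by a short circuit (node 2 merges into node 0) — and find the resistance seen between A (node 1) and B (node 3).
Reduce the network between node 1 (A) and node 3 (B) by series/parallel combination:
  Rp1 = R1 ‖ R2 (parallel, both between nodes 0 and 1) = 1/(1/4.3 + 1/9.1) = 2.92 Ω
  Rp2 = R3 ‖ R4 (parallel, both between nodes 0 and 3) = 1/(1/130 + 1/2700) = 124 Ω
  Rs1 = Rp1 + Rp2 (series, joined only at node 0) = 2.92 + 124 = 126.9 Ω
  Rp3 = R5 ‖ Rs1 (parallel, both between nodes 1 and 3) = 1/(1/470 + 1/126.9) = 99.95 Ω
R_th = 99.95 Ω
I_n = V_th/R_th = -5.196/99.95 = -0.05198 A, and R_n = R_th = 99.95 Ω

Final answer: I_n = -0.05198 A, R_n = 99.95 Ω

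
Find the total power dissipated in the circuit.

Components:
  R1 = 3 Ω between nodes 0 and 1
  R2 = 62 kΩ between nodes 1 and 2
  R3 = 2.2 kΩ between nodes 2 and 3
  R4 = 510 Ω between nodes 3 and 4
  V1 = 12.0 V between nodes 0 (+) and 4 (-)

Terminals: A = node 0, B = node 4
Nodal analysis, taking node 4 as the 0 V reference.
Source V1 fixes V_0 = 12 V.
KCL at each unknown node (sum of currents leaving = 0; resistances in Ω):
  Node 1: (V_1 - 12)/3 + (V_1 - V_2)/62000 = 0
  Node 2: (V_2 - V_1)/62000 + (V_2 - V_3)/2200 = 0
  Node 3: (V_3 - V_2)/2200 + (V_3 - 0)/510 = 0
Collecting terms (coefficients in siemens):
  0.3333·V_1 - 0.00001613·V_2 = 4
  0.0004707·V_2 - 0.00001613·V_1 - 0.0004545·V_3 = 0
  0.002415·V_3 - 0.0004545·V_2 = 0
Solving these 3 simultaneous equations (Gaussian elimination) gives:
  V_1 = 12 V, V_2 = 0.5025 V, V_3 = 0.09457 V
Power in each resistor, P = (ΔV)²/R:
  P_R1 = (12 - 12)²/3 = 0.0000001032 W
  P_R2 = (12 - 0.5025)²/62000 = 0.002132 W
  P_R3 = (0.5025 - 0.09457)²/2200 = 0.00007565 W
  P_R4 = (0.09457 - 0)²/510 = 0.00001754 W
P_total = P_R1 + P_R2 + P_R3 + P_R4 = 0.002225 W

Final answer: 0.002225 W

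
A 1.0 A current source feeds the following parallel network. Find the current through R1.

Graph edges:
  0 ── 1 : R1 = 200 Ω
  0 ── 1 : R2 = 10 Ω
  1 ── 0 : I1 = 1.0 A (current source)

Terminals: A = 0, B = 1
All resistors sit directly between nodes 0 and 1, so they are in parallel and share one voltage V; the full source current 1 A splits among them.
1/R_par = 1/200 + 1/10 = 0.105 S  =>  R_par = 9.524 Ω
V = I × R_par = 1 × 9.524 = 9.524 V
I_R1 = V/R1 = 9.524/200 = 0.04762 A

Final answer: 0.04762 A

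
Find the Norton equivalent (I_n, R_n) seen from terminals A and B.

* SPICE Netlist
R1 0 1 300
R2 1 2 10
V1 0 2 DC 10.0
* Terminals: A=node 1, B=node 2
Find the Thévenin equivalent first; then I_n = V_th/R_th and R_n = R_th.
Step 1 — V_th is the open-circuit voltage V_A - V_B (nothing connected across the terminals).
Nodal analysis, taking node 2 as the 0 V reference.
Source V1 fixes V_0 = 10 V.
KCL at each unknown node (sum of currents leaving = 0; resistances in Ω):
  Node 1: (V_1 - 10)/300 + (V_1 - 0)/10 = 0
Collecting terms: 0.1033 × V_1 = 0.03333  =>  V_1 = 0.3226 V
V_th = V_1 - V_2 = 0.3226 - 0 = 0.3226 V
Step 2 — R_th: zero the source — replace V1 by a short circuit (node 2 merges into node 0) — and find the resistance seen between A (node 1) and B (node 0).
Reduce the network between node 1 (A) and node 0 (B) by series/parallel combination:
  Rp1 = R1 ‖ R2 (parallel, both between nodes 0 and 1) = 1/(1/300 + 1/10) = 9.677 Ω
R_th = 9.677 Ω
I_n = V_th/R_th = 0.3226/9.677 = 0.03333 A, and R_n = R_th = 9.677 Ω

Final answer: I_n = 0.03333 A, R_n = 9.677 Ω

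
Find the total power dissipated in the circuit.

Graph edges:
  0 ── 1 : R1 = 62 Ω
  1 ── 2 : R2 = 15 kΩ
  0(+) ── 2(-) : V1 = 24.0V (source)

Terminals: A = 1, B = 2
Nodal analysis, taking node 2 as the 0 V reference.
Source V1 fixes V_0 = 24 V.
KCL at each unknown node (sum of currents leaving = 0; resistances in Ω):
  Node 1: (V_1 - 24)/62 + (V_1 - 0)/15000 = 0
Collecting terms: 0.0162 × V_1 = 0.3871  =>  V_1 = 23.9 V
Power in each resistor, P = (ΔV)²/R:
  P_R1 = (24 - 23.9)²/62 = 0.0001574 W
  P_R2 = (23.9 - 0)²/15000 = 0.03808 W
P_total = P_R1 + P_R2 = 0.03824 W

Final answer: 0.03824 W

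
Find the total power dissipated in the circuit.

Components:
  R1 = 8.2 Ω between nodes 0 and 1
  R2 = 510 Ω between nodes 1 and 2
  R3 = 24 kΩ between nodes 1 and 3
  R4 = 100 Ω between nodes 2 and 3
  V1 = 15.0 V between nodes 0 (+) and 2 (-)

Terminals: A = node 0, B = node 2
Nodal analysis, taking node 2 as the 0 V reference.
Source V1 fixes V_0 = 15 V.
KCL at each unknown node (sum of currents leaving = 0; resistances in Ω):
  Node 1: (V_1 - 15)/8.2 + (V_1 - 0)/510 + (V_1 - V_3)/24000 = 0
  Node 3: (V_3 - V_1)/24000 + (V_3 - 0)/100 = 0
Collecting terms (coefficients in siemens):
  0.124·V_1 - 0.00004167·V_3 = 1.829
  0.01004·V_3 - 0.00004167·V_1 = 0
Determinant D = (0.124)(0.01004) - (-0.00004167)(-0.00004167) = 0.001245
V_1 = [(1.829)(0.01004) - (-0.00004167)(0)]/D = 14.76 V
V_3 = [(0.124)(0) - (1.829)(-0.00004167)]/D = 0.06124 V
Power in each resistor, P = (ΔV)²/R:
  P_R1 = (15 - 14.76)²/8.2 = 0.00716 W
  P_R2 = (14.76 - 0)²/510 = 0.427 W
  P_R3 = (14.76 - 0.06124)²/24000 = 0.008999 W
  P_R4 = (0 - 0.06124)²/100 = 0.0000375 W
P_total = P_R1 + P_R2 + P_R3 + P_R4 = 0.4432 W

Final answer: 0.4432 W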